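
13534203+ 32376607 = 45910810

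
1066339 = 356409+709930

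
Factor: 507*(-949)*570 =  - 2^1*3^2 * 5^1*13^3*19^1*73^1 = - 274251510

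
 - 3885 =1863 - 5748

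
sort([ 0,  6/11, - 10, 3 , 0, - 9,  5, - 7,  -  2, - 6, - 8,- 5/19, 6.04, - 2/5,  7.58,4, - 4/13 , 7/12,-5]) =[ - 10, - 9, - 8,-7, - 6, - 5, - 2, - 2/5, - 4/13, - 5/19 , 0, 0,6/11, 7/12, 3, 4,5, 6.04 , 7.58]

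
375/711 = 125/237 = 0.53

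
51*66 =3366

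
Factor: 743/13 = 13^(-1 )*743^1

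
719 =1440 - 721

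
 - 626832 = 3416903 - 4043735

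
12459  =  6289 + 6170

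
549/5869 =549/5869  =  0.09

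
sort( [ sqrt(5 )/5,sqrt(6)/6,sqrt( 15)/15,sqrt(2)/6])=[sqrt( 2)/6,sqrt( 15)/15, sqrt(6) /6,sqrt ( 5 )/5]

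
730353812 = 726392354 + 3961458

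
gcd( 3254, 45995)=1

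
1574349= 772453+801896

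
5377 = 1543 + 3834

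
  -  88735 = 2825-91560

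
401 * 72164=28937764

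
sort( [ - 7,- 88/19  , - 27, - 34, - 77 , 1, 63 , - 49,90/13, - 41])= [ - 77, - 49, - 41, - 34,  -  27, - 7, - 88/19, 1,90/13,63 ]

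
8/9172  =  2/2293 = 0.00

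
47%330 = 47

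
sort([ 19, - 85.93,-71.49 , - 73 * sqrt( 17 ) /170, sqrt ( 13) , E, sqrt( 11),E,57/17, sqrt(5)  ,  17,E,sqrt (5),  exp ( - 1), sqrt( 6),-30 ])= [ -85.93, -71.49, - 30, - 73* sqrt( 17 )/170, exp (-1 ),sqrt( 5),sqrt( 5 ),sqrt(6 ), E , E,E,sqrt( 11 ),57/17, sqrt( 13) , 17, 19] 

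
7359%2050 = 1209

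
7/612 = 7/612 = 0.01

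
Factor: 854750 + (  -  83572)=771178  =  2^1 *385589^1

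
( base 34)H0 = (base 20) 18i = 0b1001000010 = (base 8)1102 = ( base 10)578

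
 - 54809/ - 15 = 3653 + 14/15=3653.93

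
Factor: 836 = 2^2*11^1 * 19^1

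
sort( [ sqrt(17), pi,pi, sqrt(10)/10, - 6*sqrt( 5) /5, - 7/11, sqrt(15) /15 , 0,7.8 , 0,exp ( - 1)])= [ - 6*sqrt(5)/5, - 7/11 , 0, 0, sqrt( 15) /15,  sqrt( 10)/10, exp( - 1),pi , pi,sqrt(17),7.8 ] 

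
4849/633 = 4849/633 = 7.66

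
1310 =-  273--1583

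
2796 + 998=3794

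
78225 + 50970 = 129195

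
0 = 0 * 6770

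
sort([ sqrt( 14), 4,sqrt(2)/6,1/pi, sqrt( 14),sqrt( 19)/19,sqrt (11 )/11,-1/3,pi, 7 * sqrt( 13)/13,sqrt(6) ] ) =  [ - 1/3, sqrt ( 19 )/19, sqrt( 2 )/6, sqrt(11)/11 , 1/pi,7*sqrt ( 13 ) /13, sqrt(6),pi, sqrt ( 14),sqrt( 14 ),4 ]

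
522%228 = 66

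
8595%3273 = 2049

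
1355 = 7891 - 6536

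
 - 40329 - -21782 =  - 18547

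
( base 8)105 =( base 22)33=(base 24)2l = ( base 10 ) 69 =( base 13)54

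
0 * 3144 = 0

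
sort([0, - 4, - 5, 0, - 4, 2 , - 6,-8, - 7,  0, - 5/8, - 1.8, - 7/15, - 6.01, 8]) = [ - 8, - 7,- 6.01,-6,-5,-4, - 4, - 1.8, - 5/8, - 7/15,  0, 0, 0 , 2 , 8 ]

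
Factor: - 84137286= - 2^1*3^1*31^1*463^1*977^1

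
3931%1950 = 31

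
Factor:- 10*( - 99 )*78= 77220 = 2^2*3^3*5^1*11^1*13^1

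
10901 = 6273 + 4628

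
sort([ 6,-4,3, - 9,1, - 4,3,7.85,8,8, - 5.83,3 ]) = [  -  9,-5.83, - 4, - 4,1,3,3,3, 6,7.85,  8,  8] 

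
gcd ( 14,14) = 14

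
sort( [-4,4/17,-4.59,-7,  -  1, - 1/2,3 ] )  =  [-7, - 4.59,-4,  -  1 , - 1/2,4/17, 3]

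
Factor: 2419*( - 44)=-106436 = - 2^2*11^1 * 41^1*59^1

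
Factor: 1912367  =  59^1 * 32413^1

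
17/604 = 17/604 = 0.03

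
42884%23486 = 19398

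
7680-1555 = 6125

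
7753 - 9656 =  - 1903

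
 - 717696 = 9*( - 79744 )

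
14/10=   1 + 2/5 = 1.40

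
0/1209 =0 = 0.00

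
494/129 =3 + 107/129 =3.83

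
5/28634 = 5/28634 = 0.00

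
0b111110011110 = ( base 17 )DE3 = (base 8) 7636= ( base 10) 3998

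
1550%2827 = 1550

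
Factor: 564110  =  2^1*5^1*19^1*2969^1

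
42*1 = 42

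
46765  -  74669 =-27904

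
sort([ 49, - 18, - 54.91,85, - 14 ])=[ - 54.91, - 18,  -  14, 49,85 ] 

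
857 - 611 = 246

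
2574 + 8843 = 11417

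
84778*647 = 54851366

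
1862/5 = 372+ 2/5= 372.40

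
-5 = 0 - 5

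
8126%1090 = 496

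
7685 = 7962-277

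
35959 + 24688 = 60647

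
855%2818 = 855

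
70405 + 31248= 101653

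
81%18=9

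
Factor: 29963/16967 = 83/47 = 47^( - 1 )* 83^1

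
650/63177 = 650/63177 = 0.01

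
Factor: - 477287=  - 449^1*1063^1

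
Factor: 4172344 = 2^3 * 11^1*17^1* 2789^1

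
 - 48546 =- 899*54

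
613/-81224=-1  +  80611/81224= - 0.01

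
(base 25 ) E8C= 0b10001100000010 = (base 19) 15fd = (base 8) 21402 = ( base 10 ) 8962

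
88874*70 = 6221180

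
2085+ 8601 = 10686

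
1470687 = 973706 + 496981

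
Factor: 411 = 3^1*137^1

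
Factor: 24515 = 5^1*4903^1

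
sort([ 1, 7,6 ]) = [1,6, 7 ]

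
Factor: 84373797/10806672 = 28124599/3602224 =2^( - 4 ) * 61^1*149^(-1 )*1511^( - 1) * 461059^1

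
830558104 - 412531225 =418026879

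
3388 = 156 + 3232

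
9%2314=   9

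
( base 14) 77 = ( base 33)36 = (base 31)3C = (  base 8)151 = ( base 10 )105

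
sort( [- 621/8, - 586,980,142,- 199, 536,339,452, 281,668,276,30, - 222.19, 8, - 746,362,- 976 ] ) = [-976, - 746, - 586, - 222.19, - 199, - 621/8,8, 30, 142, 276,281, 339, 362,452, 536, 668, 980 ]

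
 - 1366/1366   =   - 1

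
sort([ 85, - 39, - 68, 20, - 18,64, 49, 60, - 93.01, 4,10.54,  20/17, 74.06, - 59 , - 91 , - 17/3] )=[ - 93.01, - 91 ,  -  68, - 59, - 39,  -  18, - 17/3 , 20/17,4,  10.54,20  ,  49,60,  64,74.06,85]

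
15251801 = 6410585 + 8841216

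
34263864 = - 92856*( - 369 )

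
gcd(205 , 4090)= 5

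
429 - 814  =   - 385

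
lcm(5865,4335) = 99705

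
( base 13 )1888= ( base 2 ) 111001001101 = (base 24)68D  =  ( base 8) 7115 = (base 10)3661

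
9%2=1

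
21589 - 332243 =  - 310654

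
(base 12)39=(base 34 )1b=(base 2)101101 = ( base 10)45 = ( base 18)29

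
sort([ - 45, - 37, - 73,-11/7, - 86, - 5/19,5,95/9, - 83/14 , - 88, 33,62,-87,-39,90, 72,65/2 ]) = [ - 88,  -  87,-86, - 73 , - 45,-39,  -  37,- 83/14, - 11/7 ,  -  5/19,5, 95/9, 65/2,33,62 , 72, 90]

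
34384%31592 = 2792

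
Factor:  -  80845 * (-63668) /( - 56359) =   -  2^2*5^1 * 11^1*19^1*23^1*37^1*1447^1*56359^(- 1) = -5147239460/56359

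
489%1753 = 489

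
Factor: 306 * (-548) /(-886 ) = 2^2*3^2*17^1 *137^1*443^ (-1 )  =  83844/443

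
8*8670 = 69360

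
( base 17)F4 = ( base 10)259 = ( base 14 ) 147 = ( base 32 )83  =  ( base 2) 100000011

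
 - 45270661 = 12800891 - 58071552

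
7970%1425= 845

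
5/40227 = 5/40227=0.00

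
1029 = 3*343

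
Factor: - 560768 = - 2^7*13^1*337^1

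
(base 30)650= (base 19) f72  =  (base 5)134200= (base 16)15AE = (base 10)5550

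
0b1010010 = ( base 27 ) 31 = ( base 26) 34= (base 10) 82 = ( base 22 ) 3g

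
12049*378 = 4554522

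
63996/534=10666/89 = 119.84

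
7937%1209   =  683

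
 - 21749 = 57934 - 79683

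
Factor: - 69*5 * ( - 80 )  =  27600=2^4 * 3^1 * 5^2*23^1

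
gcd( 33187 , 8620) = 431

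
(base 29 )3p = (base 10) 112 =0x70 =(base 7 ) 220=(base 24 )4g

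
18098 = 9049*2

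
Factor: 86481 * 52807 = 3^3 * 3203^1*52807^1 = 4566802167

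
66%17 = 15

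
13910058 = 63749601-49839543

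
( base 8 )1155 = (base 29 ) lc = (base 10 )621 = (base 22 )165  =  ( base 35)hq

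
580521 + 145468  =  725989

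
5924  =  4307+1617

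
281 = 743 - 462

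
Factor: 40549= 23^1*41^1 * 43^1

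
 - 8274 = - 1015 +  - 7259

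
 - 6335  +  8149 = 1814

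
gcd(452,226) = 226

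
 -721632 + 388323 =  - 333309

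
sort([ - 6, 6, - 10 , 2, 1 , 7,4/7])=[ - 10, - 6 , 4/7,1, 2, 6,7 ] 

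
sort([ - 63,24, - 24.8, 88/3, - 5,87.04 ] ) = [ - 63,  -  24.8, - 5, 24, 88/3,87.04]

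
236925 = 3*78975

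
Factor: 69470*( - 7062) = - 2^2  *  3^1 * 5^1 * 11^1*107^1*6947^1=   - 490597140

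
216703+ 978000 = 1194703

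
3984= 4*996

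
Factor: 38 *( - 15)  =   - 2^1*3^1*5^1*19^1 = -  570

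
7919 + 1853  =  9772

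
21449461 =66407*323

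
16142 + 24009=40151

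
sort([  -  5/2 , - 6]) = [ - 6, - 5/2]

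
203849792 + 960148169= 1163997961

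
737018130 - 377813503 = 359204627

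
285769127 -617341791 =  - 331572664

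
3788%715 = 213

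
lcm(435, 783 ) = 3915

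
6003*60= 360180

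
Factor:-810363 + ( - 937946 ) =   -  1748309 = -601^1 *2909^1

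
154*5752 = 885808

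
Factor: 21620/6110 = 2^1*13^( - 1)*23^1 = 46/13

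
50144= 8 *6268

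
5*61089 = 305445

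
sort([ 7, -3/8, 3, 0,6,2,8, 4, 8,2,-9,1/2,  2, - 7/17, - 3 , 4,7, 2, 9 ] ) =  [ - 9, - 3,-7/17, - 3/8,0,1/2,2,2,2,2, 3,  4,4,6, 7,7,8,8, 9] 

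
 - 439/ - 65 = 6+49/65 = 6.75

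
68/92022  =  34/46011 = 0.00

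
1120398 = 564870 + 555528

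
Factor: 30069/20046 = 3/2 = 2^( - 1)*3^1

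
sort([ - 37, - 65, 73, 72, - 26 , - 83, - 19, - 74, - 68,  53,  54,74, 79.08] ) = [ - 83, - 74, - 68, - 65 , - 37,-26,  -  19, 53, 54, 72,73,  74, 79.08]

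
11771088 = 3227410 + 8543678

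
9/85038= 3/28346 = 0.00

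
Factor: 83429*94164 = 2^2*3^1 * 7^1*19^2 *59^1*4391^1=7856008356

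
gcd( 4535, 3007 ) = 1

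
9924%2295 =744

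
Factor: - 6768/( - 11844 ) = 4/7 = 2^2 * 7^(- 1) 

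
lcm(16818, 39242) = 117726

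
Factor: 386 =2^1*193^1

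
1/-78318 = -1 + 78317/78318= -  0.00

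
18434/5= 18434/5 =3686.80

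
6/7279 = 6/7279 = 0.00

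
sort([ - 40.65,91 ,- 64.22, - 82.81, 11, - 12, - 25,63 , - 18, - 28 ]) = [ - 82.81,  -  64.22, - 40.65,-28,-25, - 18,-12,11 , 63 , 91 ] 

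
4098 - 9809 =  - 5711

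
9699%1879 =304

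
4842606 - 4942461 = - 99855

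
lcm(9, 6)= 18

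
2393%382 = 101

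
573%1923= 573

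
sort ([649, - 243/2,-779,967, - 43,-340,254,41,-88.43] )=[-779,  -  340,-243/2  ,-88.43 ,-43, 41 , 254, 649,967 ]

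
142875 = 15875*9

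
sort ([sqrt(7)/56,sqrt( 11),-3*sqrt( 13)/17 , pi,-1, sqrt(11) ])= [  -  1, - 3*sqrt(13 )/17,sqrt( 7)/56, pi,sqrt(11), sqrt( 11) ]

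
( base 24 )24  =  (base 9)57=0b110100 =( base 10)52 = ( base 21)2a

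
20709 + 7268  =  27977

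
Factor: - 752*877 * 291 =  - 191915664= - 2^4*  3^1*47^1*97^1*877^1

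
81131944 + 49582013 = 130713957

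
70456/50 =35228/25 = 1409.12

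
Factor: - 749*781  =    -  584969 = -  7^1*11^1*71^1*107^1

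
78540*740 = 58119600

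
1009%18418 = 1009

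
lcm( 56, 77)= 616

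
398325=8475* 47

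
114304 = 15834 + 98470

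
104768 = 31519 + 73249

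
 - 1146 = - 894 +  - 252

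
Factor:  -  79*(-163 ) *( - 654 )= - 2^1*3^1*79^1*109^1*163^1 = - 8421558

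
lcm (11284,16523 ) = 462644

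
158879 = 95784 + 63095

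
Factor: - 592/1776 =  - 1/3 = - 3^(-1)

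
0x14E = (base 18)10A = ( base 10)334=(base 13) 1c9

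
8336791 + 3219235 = 11556026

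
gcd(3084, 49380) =12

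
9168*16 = 146688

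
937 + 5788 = 6725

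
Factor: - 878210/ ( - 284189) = 2^1*5^1 * 17^(-1) * 53^1 * 73^(-1 ) * 229^(-1)*1657^1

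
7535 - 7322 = 213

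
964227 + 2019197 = 2983424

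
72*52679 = 3792888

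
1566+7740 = 9306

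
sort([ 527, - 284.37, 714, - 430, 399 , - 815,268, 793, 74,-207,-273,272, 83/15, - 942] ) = [ - 942 , - 815, - 430,-284.37,-273, - 207, 83/15 , 74, 268, 272, 399, 527,714,793]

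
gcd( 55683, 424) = 1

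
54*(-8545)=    - 461430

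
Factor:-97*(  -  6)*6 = 3492 = 2^2*3^2*97^1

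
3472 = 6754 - 3282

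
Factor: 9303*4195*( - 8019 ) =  - 312950175615 = - 3^7*5^1*7^1*11^1*443^1*839^1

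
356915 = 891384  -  534469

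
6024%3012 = 0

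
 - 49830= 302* (-165)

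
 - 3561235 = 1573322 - 5134557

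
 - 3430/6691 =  - 1+3261/6691 = - 0.51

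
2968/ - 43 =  - 70+ 42/43 = - 69.02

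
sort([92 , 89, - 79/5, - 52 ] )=[-52, - 79/5, 89,92 ]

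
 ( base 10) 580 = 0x244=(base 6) 2404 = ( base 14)2d6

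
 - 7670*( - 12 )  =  92040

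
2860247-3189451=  - 329204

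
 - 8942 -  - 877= - 8065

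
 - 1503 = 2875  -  4378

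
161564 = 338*478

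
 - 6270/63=-100 + 10/21= -99.52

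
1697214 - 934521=762693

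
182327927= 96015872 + 86312055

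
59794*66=3946404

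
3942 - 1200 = 2742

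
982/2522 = 491/1261=0.39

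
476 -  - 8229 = 8705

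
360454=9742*37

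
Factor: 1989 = 3^2 * 13^1 * 17^1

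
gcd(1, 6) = 1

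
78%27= 24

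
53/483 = 53/483=0.11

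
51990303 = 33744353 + 18245950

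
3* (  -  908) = -2724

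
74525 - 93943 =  - 19418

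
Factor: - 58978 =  - 2^1 * 37^1*797^1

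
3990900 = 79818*50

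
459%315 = 144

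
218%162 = 56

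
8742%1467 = 1407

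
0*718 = 0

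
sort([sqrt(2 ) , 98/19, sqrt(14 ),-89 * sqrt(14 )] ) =[  -  89 * sqrt(14),  sqrt( 2 ), sqrt(14 ),98/19] 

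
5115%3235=1880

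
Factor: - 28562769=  - 3^2 * 3173641^1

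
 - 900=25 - 925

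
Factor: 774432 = 2^5 * 3^2*2689^1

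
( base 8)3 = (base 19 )3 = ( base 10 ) 3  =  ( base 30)3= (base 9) 3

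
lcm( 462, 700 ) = 23100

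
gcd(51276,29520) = 12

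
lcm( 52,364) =364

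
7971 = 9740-1769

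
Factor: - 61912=-2^3*71^1*109^1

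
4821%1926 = 969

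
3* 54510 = 163530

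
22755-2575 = 20180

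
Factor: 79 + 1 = 2^4 * 5^1   =  80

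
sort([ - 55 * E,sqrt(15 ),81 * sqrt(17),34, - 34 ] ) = [ - 55*E,  -  34, sqrt(15 ),34, 81*sqrt(17) ]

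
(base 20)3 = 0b11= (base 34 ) 3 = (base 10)3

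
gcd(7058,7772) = 2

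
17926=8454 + 9472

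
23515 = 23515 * 1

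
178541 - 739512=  - 560971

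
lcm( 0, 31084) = 0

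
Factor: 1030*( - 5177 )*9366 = - 2^2*3^1 * 5^1*7^1*31^1*103^1*167^1*223^1 = - 49942415460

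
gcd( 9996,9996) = 9996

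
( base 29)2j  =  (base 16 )4d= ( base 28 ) 2L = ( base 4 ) 1031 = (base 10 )77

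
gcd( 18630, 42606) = 162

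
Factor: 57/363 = 19/121 = 11^ ( - 2 )*19^1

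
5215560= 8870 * 588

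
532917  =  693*769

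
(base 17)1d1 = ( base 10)511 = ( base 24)l7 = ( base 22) 115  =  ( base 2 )111111111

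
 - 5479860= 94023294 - 99503154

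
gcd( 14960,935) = 935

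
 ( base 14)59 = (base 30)2j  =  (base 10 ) 79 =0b1001111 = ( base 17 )4b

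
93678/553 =169 + 221/553  =  169.40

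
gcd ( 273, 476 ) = 7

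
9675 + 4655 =14330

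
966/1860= 161/310  =  0.52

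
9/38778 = 3/12926 = 0.00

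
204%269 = 204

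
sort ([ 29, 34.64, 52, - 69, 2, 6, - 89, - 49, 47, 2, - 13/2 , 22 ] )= [ - 89, - 69, - 49, - 13/2,2, 2,6 , 22,29,34.64,  47,52] 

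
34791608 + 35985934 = 70777542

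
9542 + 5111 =14653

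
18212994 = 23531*774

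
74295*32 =2377440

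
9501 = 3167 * 3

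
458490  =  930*493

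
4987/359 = 13  +  320/359= 13.89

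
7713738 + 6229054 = 13942792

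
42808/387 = 110+238/387   =  110.61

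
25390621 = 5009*5069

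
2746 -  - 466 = 3212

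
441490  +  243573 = 685063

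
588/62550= 98/10425 = 0.01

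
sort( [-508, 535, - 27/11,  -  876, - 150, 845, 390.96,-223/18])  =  [-876, - 508,-150, - 223/18, - 27/11, 390.96, 535, 845] 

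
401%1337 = 401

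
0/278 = 0 = 0.00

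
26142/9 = 8714/3 = 2904.67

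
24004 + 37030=61034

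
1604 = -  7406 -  - 9010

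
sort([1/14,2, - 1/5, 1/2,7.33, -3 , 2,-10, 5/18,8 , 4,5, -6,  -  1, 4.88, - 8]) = [-10, - 8, - 6 , - 3, - 1,-1/5 , 1/14,5/18 , 1/2, 2 , 2 , 4,  4.88, 5, 7.33, 8] 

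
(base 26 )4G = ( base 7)231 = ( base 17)71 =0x78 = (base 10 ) 120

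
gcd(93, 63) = 3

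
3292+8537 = 11829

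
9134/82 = 4567/41=111.39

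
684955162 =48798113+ 636157049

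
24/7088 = 3/886 = 0.00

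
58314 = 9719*6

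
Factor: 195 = 3^1*5^1 * 13^1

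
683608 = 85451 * 8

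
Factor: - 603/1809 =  - 3^(  -  1 ) = - 1/3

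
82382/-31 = -82382/31 = - 2657.48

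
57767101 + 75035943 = 132803044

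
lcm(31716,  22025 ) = 792900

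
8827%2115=367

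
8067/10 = 8067/10 = 806.70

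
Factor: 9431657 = 19^1*31^1*67^1*239^1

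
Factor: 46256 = 2^4*7^2*59^1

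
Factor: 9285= 3^1*5^1*619^1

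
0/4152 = 0 = 0.00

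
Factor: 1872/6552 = 2/7=2^1 * 7^( - 1 )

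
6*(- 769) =-4614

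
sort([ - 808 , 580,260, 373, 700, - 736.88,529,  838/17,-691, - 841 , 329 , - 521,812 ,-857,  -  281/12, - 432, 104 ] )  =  [ - 857,- 841, - 808, - 736.88,  -  691, - 521, - 432, - 281/12,838/17,104, 260,329, 373, 529, 580,700,812] 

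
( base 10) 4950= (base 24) 8E6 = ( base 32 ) 4QM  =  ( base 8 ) 11526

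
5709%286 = 275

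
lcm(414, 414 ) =414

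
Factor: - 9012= - 2^2 * 3^1*751^1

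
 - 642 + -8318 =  - 8960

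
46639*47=2192033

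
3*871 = 2613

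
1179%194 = 15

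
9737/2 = 9737/2 = 4868.50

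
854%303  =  248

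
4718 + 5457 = 10175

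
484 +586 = 1070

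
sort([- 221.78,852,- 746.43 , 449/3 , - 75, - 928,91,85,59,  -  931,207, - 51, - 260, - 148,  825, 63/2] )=[ - 931, -928 ,  -  746.43, - 260,-221.78,-148, - 75,- 51,  63/2, 59,85,  91, 449/3, 207,  825,  852 ]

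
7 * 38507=269549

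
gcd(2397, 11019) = 3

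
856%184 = 120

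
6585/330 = 19 + 21/22 = 19.95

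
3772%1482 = 808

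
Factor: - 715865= - 5^1*29^1 * 4937^1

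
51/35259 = 17/11753 = 0.00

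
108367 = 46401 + 61966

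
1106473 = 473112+633361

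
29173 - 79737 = - 50564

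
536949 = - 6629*(  -  81 ) 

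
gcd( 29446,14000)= 2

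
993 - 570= 423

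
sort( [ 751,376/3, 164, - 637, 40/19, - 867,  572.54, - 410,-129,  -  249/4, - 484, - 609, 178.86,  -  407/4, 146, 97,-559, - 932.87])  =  [  -  932.87,  -  867, - 637, - 609, - 559,-484,  -  410, - 129,  -  407/4,  -  249/4, 40/19, 97 , 376/3, 146, 164, 178.86,572.54,  751 ] 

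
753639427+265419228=1019058655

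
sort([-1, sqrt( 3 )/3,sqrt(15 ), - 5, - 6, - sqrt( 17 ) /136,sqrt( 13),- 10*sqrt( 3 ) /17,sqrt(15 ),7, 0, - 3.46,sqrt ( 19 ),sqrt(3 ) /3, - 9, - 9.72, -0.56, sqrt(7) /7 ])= [ - 9.72, - 9, - 6,-5,-3.46,-10*sqrt( 3 )/17, - 1, - 0.56, - sqrt(17 ) /136,0, sqrt( 7)/7, sqrt( 3 ) /3,sqrt( 3)/3,sqrt(13) , sqrt( 15),sqrt( 15),sqrt(19 ),7] 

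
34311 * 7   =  240177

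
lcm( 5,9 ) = 45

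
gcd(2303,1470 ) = 49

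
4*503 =2012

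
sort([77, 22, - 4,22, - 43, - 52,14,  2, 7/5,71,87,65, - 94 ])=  [ - 94, - 52, - 43,-4,7/5, 2, 14, 22,22, 65,71, 77, 87] 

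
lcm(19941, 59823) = 59823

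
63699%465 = 459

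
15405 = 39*395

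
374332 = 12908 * 29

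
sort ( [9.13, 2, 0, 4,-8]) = [ - 8, 0 , 2, 4, 9.13]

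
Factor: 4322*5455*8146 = 192054250460= 2^2*5^1*1091^1*2161^1*4073^1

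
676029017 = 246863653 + 429165364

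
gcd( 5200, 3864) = 8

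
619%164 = 127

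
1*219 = 219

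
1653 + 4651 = 6304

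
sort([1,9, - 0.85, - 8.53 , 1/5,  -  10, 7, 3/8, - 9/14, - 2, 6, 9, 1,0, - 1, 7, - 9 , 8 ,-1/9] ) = [ - 10, - 9 ,-8.53,-2, - 1, - 0.85, - 9/14,-1/9, 0, 1/5, 3/8, 1, 1, 6,  7, 7, 8, 9, 9] 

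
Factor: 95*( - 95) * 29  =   - 261725  =  - 5^2*19^2 * 29^1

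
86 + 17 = 103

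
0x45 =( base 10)69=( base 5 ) 234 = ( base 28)2d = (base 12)59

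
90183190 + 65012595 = 155195785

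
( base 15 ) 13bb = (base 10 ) 4226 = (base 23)7MH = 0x1082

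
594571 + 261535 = 856106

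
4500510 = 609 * 7390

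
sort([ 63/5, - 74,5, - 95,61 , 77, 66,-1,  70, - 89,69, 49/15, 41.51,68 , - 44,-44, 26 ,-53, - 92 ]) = [ - 95, - 92,- 89 , - 74,- 53, - 44, - 44, - 1,  49/15,5, 63/5, 26, 41.51,61, 66 , 68, 69,70, 77 ]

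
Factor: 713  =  23^1*31^1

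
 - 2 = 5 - 7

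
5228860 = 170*30758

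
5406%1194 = 630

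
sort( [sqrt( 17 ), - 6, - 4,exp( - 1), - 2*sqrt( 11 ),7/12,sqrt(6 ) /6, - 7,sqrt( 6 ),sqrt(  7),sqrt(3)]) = [ - 7, - 2 * sqrt ( 11 ),-6, - 4,exp( - 1 ), sqrt( 6)/6,7/12, sqrt ( 3 ),sqrt(6 ),sqrt (7 ),sqrt( 17) ]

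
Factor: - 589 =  - 19^1* 31^1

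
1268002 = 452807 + 815195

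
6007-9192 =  - 3185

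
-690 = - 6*115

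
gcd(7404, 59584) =4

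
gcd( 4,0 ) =4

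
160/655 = 32/131 = 0.24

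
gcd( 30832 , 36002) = 94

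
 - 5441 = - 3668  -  1773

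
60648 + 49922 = 110570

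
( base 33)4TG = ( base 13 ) 256C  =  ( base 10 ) 5329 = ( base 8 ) 12321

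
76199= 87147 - 10948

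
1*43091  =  43091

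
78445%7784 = 605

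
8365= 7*1195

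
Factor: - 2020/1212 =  - 5/3=- 3^( - 1 ) *5^1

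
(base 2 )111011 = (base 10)59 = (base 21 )2h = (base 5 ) 214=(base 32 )1R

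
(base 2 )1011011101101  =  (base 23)B24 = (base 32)5ND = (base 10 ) 5869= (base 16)16ed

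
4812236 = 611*7876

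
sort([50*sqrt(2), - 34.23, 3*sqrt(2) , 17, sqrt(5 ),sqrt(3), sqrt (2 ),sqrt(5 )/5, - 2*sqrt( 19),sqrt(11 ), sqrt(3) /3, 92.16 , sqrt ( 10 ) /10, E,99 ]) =[-34.23, - 2* sqrt(19),sqrt(10)/10 , sqrt(5 )/5,sqrt( 3 ) /3,sqrt(2) , sqrt( 3),sqrt(5 ) , E, sqrt(11),3*sqrt( 2 ), 17 , 50 * sqrt(2),  92.16 , 99]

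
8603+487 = 9090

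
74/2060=37/1030= 0.04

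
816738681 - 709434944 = 107303737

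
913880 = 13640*67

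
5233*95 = 497135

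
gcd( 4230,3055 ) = 235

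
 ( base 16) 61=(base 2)1100001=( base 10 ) 97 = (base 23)45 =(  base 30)37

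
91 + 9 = 100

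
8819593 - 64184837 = -55365244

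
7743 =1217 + 6526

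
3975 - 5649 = -1674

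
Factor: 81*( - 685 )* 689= - 3^4*5^1 *13^1*53^1*137^1 = - 38229165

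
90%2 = 0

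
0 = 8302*0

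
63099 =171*369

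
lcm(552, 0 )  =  0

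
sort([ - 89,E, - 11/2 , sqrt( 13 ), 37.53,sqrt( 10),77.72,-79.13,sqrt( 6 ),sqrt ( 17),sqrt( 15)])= [-89 ,  -  79.13, - 11/2,sqrt( 6),E,sqrt( 10),sqrt( 13 ) , sqrt(15 ),sqrt( 17),37.53,77.72]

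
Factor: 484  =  2^2 * 11^2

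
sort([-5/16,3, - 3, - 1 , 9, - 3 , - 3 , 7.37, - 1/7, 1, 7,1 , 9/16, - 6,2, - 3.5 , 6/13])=[ - 6, - 3.5, - 3,-3, - 3, - 1, - 5/16, - 1/7,6/13 , 9/16,1,1,2,3,7 , 7.37, 9]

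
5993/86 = 69 + 59/86 = 69.69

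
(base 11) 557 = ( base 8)1233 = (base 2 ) 1010011011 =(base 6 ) 3031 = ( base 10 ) 667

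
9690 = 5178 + 4512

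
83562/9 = 9284+2/3 = 9284.67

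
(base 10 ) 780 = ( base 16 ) 30c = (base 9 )1056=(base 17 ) 2bf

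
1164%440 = 284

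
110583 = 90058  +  20525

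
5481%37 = 5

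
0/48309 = 0 = 0.00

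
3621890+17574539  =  21196429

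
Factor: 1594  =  2^1*797^1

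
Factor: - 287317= - 17^1*16901^1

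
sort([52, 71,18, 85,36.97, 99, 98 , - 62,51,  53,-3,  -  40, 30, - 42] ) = [ - 62, - 42, - 40, - 3, 18, 30, 36.97,  51, 52, 53,71, 85,98, 99]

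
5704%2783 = 138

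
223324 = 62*3602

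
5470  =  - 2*( - 2735 )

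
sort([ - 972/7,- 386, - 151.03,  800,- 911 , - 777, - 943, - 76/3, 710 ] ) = [ -943, - 911 , - 777, - 386, -151.03,- 972/7 , - 76/3,710,800] 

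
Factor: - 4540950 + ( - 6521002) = - 2^6*11^1 * 19^1*827^1  =  - 11061952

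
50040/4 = 12510 = 12510.00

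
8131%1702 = 1323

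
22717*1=22717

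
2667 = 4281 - 1614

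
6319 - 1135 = 5184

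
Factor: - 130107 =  - 3^1*31^1*1399^1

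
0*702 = 0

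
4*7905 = 31620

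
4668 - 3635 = 1033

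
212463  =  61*3483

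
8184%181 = 39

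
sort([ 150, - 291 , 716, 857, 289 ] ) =[ - 291, 150, 289, 716, 857]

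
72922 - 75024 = - 2102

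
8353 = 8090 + 263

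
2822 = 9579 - 6757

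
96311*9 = 866799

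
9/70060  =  9/70060  =  0.00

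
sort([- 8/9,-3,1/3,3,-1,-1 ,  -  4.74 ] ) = [ - 4.74,-3, - 1 , - 1, - 8/9,  1/3,3 ] 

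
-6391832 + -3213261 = -9605093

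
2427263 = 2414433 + 12830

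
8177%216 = 185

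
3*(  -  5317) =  - 15951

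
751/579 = 751/579=1.30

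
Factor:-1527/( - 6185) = 3^1*5^(  -  1 )*509^1 *1237^(-1 ) 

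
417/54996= 139/18332= 0.01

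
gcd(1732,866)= 866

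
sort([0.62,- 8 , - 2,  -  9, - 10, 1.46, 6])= [ - 10, - 9,  -  8, - 2, 0.62, 1.46, 6] 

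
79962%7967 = 292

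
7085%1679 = 369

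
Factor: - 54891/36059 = -513/337=   - 3^3*19^1*337^( - 1)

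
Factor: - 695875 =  - 5^3 * 19^1*293^1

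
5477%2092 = 1293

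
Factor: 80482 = 2^1*40241^1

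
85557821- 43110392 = 42447429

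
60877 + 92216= 153093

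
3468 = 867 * 4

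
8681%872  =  833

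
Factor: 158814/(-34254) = - 51/11 = - 3^1* 11^ ( - 1 ) * 17^1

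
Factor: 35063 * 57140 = 2003499820 = 2^2*5^1  *  7^1*2857^1 * 5009^1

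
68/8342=34/4171 = 0.01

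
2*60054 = 120108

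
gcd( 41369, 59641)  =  1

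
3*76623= 229869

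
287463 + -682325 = -394862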